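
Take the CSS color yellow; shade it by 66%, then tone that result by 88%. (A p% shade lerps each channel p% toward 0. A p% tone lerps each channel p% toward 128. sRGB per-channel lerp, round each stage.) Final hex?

#7b7b71

CSS yellow is rgb(255, 255, 0).
Lerp each channel 66% toward 0:
  R: 255 + 0.66×(0−255) = 255 − 168.3 = 86.7 → 87
  G: 255 + 0.66×(0−255) = 255 − 168.3 = 86.7 → 87
  B: 0 + 0 = 0 → 0
After the shade: rgb(87, 87, 0) = #575700.
Lerp each channel 88% toward 128:
  R: 87 + 36.08 = 123.08 → 123
  G: 87 + 36.08 = 123.08 → 123
  B: 0 + 112.64 = 112.64 → 113
rgb(123, 123, 113) = #7b7b71.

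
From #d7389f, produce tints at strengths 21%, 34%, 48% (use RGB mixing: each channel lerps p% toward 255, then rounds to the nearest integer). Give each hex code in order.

#df62b3, #e57cc0, #ea98cd

#d7389f is rgb(215, 56, 159).
21%: (215 + 8.4 = 223.4→223, 56 + 41.79 = 97.79→98, 159 + 20.16 = 179.16→179) → #df62b3
34%: (215 + 13.6 = 228.6→229, 56 + 67.66 = 123.66→124, 159 + 32.64 = 191.64→192) → #e57cc0
48%: (215 + 19.2 = 234.2→234, 56 + 95.52 = 151.52→152, 159 + 46.08 = 205.08→205) → #ea98cd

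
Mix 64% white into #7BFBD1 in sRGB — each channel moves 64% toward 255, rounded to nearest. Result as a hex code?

#CFFEEE

#7BFBD1 is rgb(123, 251, 209).
Lerp each channel 64% toward 255:
  R: 123 + 0.64×(255−123) = 123 + 84.48 = 207.48 → 207
  G: 251 + 2.56 = 253.56 → 254
  B: 209 + 29.44 = 238.44 → 238
rgb(207, 254, 238) = #CFFEEE.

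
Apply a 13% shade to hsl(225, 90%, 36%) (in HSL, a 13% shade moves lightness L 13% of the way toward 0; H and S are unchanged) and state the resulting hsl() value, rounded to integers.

L moves 13% from 36 toward 0: 36 − 4.68 = 31.32 → 31.
H and S are unchanged.

hsl(225, 90%, 31%)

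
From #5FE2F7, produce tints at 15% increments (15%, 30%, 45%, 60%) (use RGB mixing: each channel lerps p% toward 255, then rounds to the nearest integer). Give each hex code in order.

#5FE2F7 is rgb(95, 226, 247).
15%: (95 + 24 = 119→119, 226 + 4.35 = 230.35→230, 247 + 1.2 = 248.2→248) → #77E6F8
30%: (95 + 48 = 143→143, 226 + 8.7 = 234.7→235, 247 + 2.4 = 249.4→249) → #8FEBF9
45%: (95 + 72 = 167→167, 226 + 13.05 = 239.05→239, 247 + 3.6 = 250.6→251) → #A7EFFB
60%: (95 + 96 = 191→191, 226 + 17.4 = 243.4→243, 247 + 4.8 = 251.8→252) → #BFF3FC

#77E6F8, #8FEBF9, #A7EFFB, #BFF3FC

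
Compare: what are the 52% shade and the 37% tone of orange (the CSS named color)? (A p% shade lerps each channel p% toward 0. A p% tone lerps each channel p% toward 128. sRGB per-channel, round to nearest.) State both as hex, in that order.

#7A4F00, #D0972F

CSS orange is rgb(255, 165, 0).
52% shade:
  R: 255 + 0.52×(0−255) = 255 − 132.6 = 122.4 → 122
  G: 165 − 85.8 = 79.2 → 79
  B: 0 + 0.52×(0−0) = 0 + 0 = 0 → 0
  → #7A4F00
37% tone:
  R: 255 + 0.37×(128−255) = 255 − 46.99 = 208.01 → 208
  G: 165 − 13.69 = 151.31 → 151
  B: 0 + 47.36 = 47.36 → 47
  → #D0972F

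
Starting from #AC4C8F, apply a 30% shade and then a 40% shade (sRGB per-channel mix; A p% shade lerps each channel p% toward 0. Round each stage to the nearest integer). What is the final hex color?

#48203C

#AC4C8F is rgb(172, 76, 143).
Lerp each channel 30% toward 0:
  R: 172 + 0.3×(0−172) = 172 − 51.6 = 120.4 → 120
  G: 76 + 0.3×(0−76) = 76 − 22.8 = 53.2 → 53
  B: 143 + 0.3×(0−143) = 143 − 42.9 = 100.1 → 100
After the shade: rgb(120, 53, 100) = #783564.
Per channel, c → c + 0.4(0 − c):
  R: 120 − 48 = 72 → 72
  G: 53 + 0.4×(0−53) = 53 − 21.2 = 31.8 → 32
  B: 100 + 0.4×(0−100) = 100 − 40 = 60 → 60
rgb(72, 32, 60) = #48203C.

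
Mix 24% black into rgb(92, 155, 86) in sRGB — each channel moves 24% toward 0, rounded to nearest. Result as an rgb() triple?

rgb(70, 118, 65)

Per channel, c → c + 0.24(0 − c):
  R: 92 + 0.24×(0−92) = 92 − 22.08 = 69.92 → 70
  G: 155 − 37.2 = 117.8 → 118
  B: 86 − 20.64 = 65.36 → 65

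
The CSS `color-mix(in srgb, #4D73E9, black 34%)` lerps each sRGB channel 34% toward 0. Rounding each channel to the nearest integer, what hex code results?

#334C9A

#4D73E9 is rgb(77, 115, 233).
Lerp each channel 34% toward 0:
  R: 77 + 0.34×(0−77) = 77 − 26.18 = 50.82 → 51
  G: 115 + 0.34×(0−115) = 115 − 39.1 = 75.9 → 76
  B: 233 − 79.22 = 153.78 → 154
rgb(51, 76, 154) = #334C9A.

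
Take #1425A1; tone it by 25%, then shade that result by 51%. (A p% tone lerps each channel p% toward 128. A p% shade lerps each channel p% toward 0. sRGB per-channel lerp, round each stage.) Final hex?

#1425A1 is rgb(20, 37, 161).
Lerp each channel 25% toward 128:
  R: 20 + 0.25×(128−20) = 20 + 27 = 47 → 47
  G: 37 + 0.25×(128−37) = 37 + 22.75 = 59.75 → 60
  B: 161 + 0.25×(128−161) = 161 − 8.25 = 152.75 → 153
After the tone: rgb(47, 60, 153) = #2F3C99.
Per channel, c → c + 0.51(0 − c):
  R: 47 − 23.97 = 23.03 → 23
  G: 60 + 0.51×(0−60) = 60 − 30.6 = 29.4 → 29
  B: 153 − 78.03 = 74.97 → 75
rgb(23, 29, 75) = #171D4B.

#171D4B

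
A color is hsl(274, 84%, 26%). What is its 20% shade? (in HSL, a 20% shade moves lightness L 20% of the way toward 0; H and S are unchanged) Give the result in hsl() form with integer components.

hsl(274, 84%, 21%)

L moves 20% from 26 toward 0: 26 − 5.2 = 20.8 → 21.
H and S are unchanged.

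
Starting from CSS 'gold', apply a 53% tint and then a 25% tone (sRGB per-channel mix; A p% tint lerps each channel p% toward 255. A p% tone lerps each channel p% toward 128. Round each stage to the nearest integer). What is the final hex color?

#DFD185

CSS gold is rgb(255, 215, 0).
Per channel, c → c + 0.53(255 − c):
  R: 255 + 0.53×(255−255) = 255 + 0 = 255 → 255
  G: 215 + 0.53×(255−215) = 215 + 21.2 = 236.2 → 236
  B: 0 + 135.15 = 135.15 → 135
After the tint: rgb(255, 236, 135) = #FFEC87.
A 25% tone moves each channel 25% toward 128:
  R: 255 − 31.75 = 223.25 → 223
  G: 236 + 0.25×(128−236) = 236 − 27 = 209 → 209
  B: 135 + 0.25×(128−135) = 135 − 1.75 = 133.25 → 133
rgb(223, 209, 133) = #DFD185.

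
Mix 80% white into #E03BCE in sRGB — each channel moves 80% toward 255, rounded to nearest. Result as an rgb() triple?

#E03BCE is rgb(224, 59, 206).
Lerp each channel 80% toward 255:
  R: 224 + 0.8×(255−224) = 224 + 24.8 = 248.8 → 249
  G: 59 + 0.8×(255−59) = 59 + 156.8 = 215.8 → 216
  B: 206 + 0.8×(255−206) = 206 + 39.2 = 245.2 → 245

rgb(249, 216, 245)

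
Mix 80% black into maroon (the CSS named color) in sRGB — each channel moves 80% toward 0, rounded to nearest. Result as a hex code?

CSS maroon is rgb(128, 0, 0).
An 80% shade moves each channel 80% toward 0:
  R: 128 + 0.8×(0−128) = 128 − 102.4 = 25.6 → 26
  G: 0 + 0.8×(0−0) = 0 + 0 = 0 → 0
  B: 0 + 0 = 0 → 0
rgb(26, 0, 0) = #1A0000.

#1A0000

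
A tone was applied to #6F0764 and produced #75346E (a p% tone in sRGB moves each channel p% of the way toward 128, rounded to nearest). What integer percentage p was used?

37%

#6F0764 is rgb(111, 7, 100); #75346E is rgb(117, 52, 110).
On the G channel (widest range): 52 ≈ 7 + (p/100)(128 − 7), so p ≈ 100×(52 − 7)/(128 − 7) = 4500/121 = 37.19.
p = 37 reproduces all three channels after rounding.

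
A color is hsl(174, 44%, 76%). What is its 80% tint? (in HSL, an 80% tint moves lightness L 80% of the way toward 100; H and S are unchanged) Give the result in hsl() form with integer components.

hsl(174, 44%, 95%)

L moves 80% from 76 toward 100: 76 + 19.2 = 95.2 → 95.
H and S are unchanged.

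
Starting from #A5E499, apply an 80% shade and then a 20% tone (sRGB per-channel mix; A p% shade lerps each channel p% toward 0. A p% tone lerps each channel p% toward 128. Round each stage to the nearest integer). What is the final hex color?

#A5E499 is rgb(165, 228, 153).
An 80% shade moves each channel 80% toward 0:
  R: 165 + 0.8×(0−165) = 165 − 132 = 33 → 33
  G: 228 + 0.8×(0−228) = 228 − 182.4 = 45.6 → 46
  B: 153 + 0.8×(0−153) = 153 − 122.4 = 30.6 → 31
After the shade: rgb(33, 46, 31) = #212E1F.
Lerp each channel 20% toward 128:
  R: 33 + 19 = 52 → 52
  G: 46 + 0.2×(128−46) = 46 + 16.4 = 62.4 → 62
  B: 31 + 0.2×(128−31) = 31 + 19.4 = 50.4 → 50
rgb(52, 62, 50) = #343E32.

#343E32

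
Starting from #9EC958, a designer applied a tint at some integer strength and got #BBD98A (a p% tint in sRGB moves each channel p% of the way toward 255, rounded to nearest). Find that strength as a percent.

30%

#9EC958 is rgb(158, 201, 88); #BBD98A is rgb(187, 217, 138).
On the B channel (widest range): 138 ≈ 88 + (p/100)(255 − 88), so p ≈ 100×(138 − 88)/(255 − 88) = 5000/167 = 29.94.
p = 30 reproduces all three channels after rounding.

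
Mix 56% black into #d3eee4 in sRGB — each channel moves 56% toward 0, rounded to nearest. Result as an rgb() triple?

rgb(93, 105, 100)

#d3eee4 is rgb(211, 238, 228).
Lerp each channel 56% toward 0:
  R: 211 + 0.56×(0−211) = 211 − 118.16 = 92.84 → 93
  G: 238 − 133.28 = 104.72 → 105
  B: 228 + 0.56×(0−228) = 228 − 127.68 = 100.32 → 100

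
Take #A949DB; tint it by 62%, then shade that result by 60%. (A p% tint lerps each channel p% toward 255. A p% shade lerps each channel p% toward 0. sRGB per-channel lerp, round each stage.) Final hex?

#A949DB is rgb(169, 73, 219).
Per channel, c → c + 0.62(255 − c):
  R: 169 + 0.62×(255−169) = 169 + 53.32 = 222.32 → 222
  G: 73 + 0.62×(255−73) = 73 + 112.84 = 185.84 → 186
  B: 219 + 0.62×(255−219) = 219 + 22.32 = 241.32 → 241
After the tint: rgb(222, 186, 241) = #DEBAF1.
Lerp each channel 60% toward 0:
  R: 222 + 0.6×(0−222) = 222 − 133.2 = 88.8 → 89
  G: 186 + 0.6×(0−186) = 186 − 111.6 = 74.4 → 74
  B: 241 − 144.6 = 96.4 → 96
rgb(89, 74, 96) = #594A60.

#594A60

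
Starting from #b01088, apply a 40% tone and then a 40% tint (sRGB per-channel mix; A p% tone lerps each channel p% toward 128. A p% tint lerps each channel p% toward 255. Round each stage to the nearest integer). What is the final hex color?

#b01088 is rgb(176, 16, 136).
A 40% tone moves each channel 40% toward 128:
  R: 176 − 19.2 = 156.8 → 157
  G: 16 + 44.8 = 60.8 → 61
  B: 136 + 0.4×(128−136) = 136 − 3.2 = 132.8 → 133
After the tone: rgb(157, 61, 133) = #9d3d85.
A 40% tint moves each channel 40% toward 255:
  R: 157 + 39.2 = 196.2 → 196
  G: 61 + 0.4×(255−61) = 61 + 77.6 = 138.6 → 139
  B: 133 + 0.4×(255−133) = 133 + 48.8 = 181.8 → 182
rgb(196, 139, 182) = #c48bb6.

#c48bb6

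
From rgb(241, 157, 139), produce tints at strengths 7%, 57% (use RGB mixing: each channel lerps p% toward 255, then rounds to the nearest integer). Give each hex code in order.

7%: (241 + 0.98 = 241.98→242, 157 + 6.86 = 163.86→164, 139 + 8.12 = 147.12→147) → #F2A493
57%: (241 + 7.98 = 248.98→249, 157 + 55.86 = 212.86→213, 139 + 66.12 = 205.12→205) → #F9D5CD

#F2A493, #F9D5CD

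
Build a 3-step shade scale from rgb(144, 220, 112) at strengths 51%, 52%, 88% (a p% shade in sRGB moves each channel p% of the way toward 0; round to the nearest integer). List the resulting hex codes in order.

51%: (144 − 73.44 = 70.56→71, 220 − 112.2 = 107.8→108, 112 − 57.12 = 54.88→55) → #476c37
52%: (144 − 74.88 = 69.12→69, 220 − 114.4 = 105.6→106, 112 − 58.24 = 53.76→54) → #456a36
88%: (144 − 126.72 = 17.28→17, 220 − 193.6 = 26.4→26, 112 − 98.56 = 13.44→13) → #111a0d

#476c37, #456a36, #111a0d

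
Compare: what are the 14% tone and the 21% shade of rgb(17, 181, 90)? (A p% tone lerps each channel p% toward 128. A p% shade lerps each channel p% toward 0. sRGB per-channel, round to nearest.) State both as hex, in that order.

#21AE5F, #0D8F47

14% tone:
  R: 17 + 15.54 = 32.54 → 33
  G: 181 − 7.42 = 173.58 → 174
  B: 90 + 0.14×(128−90) = 90 + 5.32 = 95.32 → 95
  → #21AE5F
21% shade:
  R: 17 + 0.21×(0−17) = 17 − 3.57 = 13.43 → 13
  G: 181 − 38.01 = 142.99 → 143
  B: 90 + 0.21×(0−90) = 90 − 18.9 = 71.1 → 71
  → #0D8F47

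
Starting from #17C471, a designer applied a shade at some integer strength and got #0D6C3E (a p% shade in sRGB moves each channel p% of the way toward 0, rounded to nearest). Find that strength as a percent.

#17C471 is rgb(23, 196, 113); #0D6C3E is rgb(13, 108, 62).
On the G channel (widest range): 108 ≈ 196 + (p/100)(0 − 196), so p ≈ 100×(108 − 196)/(0 − 196) = -8800/-196 = 44.90.
p = 45 reproduces all three channels after rounding.

45%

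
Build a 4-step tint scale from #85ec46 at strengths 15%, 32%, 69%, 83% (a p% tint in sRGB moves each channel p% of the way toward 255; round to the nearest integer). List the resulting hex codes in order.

#97ef62, #acf281, #d9f9c6, #eafce0

#85ec46 is rgb(133, 236, 70).
15%: (133 + 18.3 = 151.3→151, 236 + 2.85 = 238.85→239, 70 + 27.75 = 97.75→98) → #97ef62
32%: (133 + 39.04 = 172.04→172, 236 + 6.08 = 242.08→242, 70 + 59.2 = 129.2→129) → #acf281
69%: (133 + 84.18 = 217.18→217, 236 + 13.11 = 249.11→249, 70 + 127.65 = 197.65→198) → #d9f9c6
83%: (133 + 101.26 = 234.26→234, 236 + 15.77 = 251.77→252, 70 + 153.55 = 223.55→224) → #eafce0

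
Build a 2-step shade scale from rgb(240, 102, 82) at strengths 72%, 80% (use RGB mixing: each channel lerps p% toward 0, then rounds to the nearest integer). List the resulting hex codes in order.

72%: (240 − 172.8 = 67.2→67, 102 − 73.44 = 28.56→29, 82 − 59.04 = 22.96→23) → #431d17
80%: (240 − 192 = 48→48, 102 − 81.6 = 20.4→20, 82 − 65.6 = 16.4→16) → #301410

#431d17, #301410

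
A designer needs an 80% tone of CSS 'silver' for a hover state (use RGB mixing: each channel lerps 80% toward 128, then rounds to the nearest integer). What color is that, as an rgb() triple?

rgb(141, 141, 141)

CSS silver is rgb(192, 192, 192).
An 80% tone moves each channel 80% toward 128:
  R: 192 − 51.2 = 140.8 → 141
  G: 192 − 51.2 = 140.8 → 141
  B: 192 − 51.2 = 140.8 → 141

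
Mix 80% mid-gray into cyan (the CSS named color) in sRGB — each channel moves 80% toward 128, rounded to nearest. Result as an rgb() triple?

CSS cyan is rgb(0, 255, 255).
Lerp each channel 80% toward 128:
  R: 0 + 102.4 = 102.4 → 102
  G: 255 + 0.8×(128−255) = 255 − 101.6 = 153.4 → 153
  B: 255 − 101.6 = 153.4 → 153

rgb(102, 153, 153)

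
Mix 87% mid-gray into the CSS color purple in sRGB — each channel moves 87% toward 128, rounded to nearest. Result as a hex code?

#806F80

CSS purple is rgb(128, 0, 128).
Lerp each channel 87% toward 128:
  R: 128 + 0 = 128 → 128
  G: 0 + 111.36 = 111.36 → 111
  B: 128 + 0 = 128 → 128
rgb(128, 111, 128) = #806F80.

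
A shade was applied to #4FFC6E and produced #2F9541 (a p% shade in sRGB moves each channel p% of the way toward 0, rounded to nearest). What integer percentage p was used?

41%

#4FFC6E is rgb(79, 252, 110); #2F9541 is rgb(47, 149, 65).
On the G channel (widest range): 149 ≈ 252 + (p/100)(0 − 252), so p ≈ 100×(149 − 252)/(0 − 252) = -10300/-252 = 40.87.
p = 41 reproduces all three channels after rounding.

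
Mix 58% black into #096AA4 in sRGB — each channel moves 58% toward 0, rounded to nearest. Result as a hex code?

#096AA4 is rgb(9, 106, 164).
Per channel, c → c + 0.58(0 − c):
  R: 9 + 0.58×(0−9) = 9 − 5.22 = 3.78 → 4
  G: 106 + 0.58×(0−106) = 106 − 61.48 = 44.52 → 45
  B: 164 + 0.58×(0−164) = 164 − 95.12 = 68.88 → 69
rgb(4, 45, 69) = #042D45.

#042D45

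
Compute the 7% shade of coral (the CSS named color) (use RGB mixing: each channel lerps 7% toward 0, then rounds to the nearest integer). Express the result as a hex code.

#ED764A

CSS coral is rgb(255, 127, 80).
Lerp each channel 7% toward 0:
  R: 255 − 17.85 = 237.15 → 237
  G: 127 + 0.07×(0−127) = 127 − 8.89 = 118.11 → 118
  B: 80 + 0.07×(0−80) = 80 − 5.6 = 74.4 → 74
rgb(237, 118, 74) = #ED764A.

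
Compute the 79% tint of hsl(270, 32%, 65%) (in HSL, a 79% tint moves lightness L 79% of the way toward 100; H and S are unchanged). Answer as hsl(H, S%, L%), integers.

hsl(270, 32%, 93%)

L moves 79% from 65 toward 100: 65 + 27.65 = 92.65 → 93.
H and S are unchanged.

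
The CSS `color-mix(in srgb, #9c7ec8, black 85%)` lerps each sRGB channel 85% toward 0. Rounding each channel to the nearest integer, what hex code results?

#9c7ec8 is rgb(156, 126, 200).
An 85% shade moves each channel 85% toward 0:
  R: 156 − 132.6 = 23.4 → 23
  G: 126 − 107.1 = 18.9 → 19
  B: 200 − 170 = 30 → 30
rgb(23, 19, 30) = #17131e.

#17131e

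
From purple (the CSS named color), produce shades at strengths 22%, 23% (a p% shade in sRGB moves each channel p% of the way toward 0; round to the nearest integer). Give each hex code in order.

CSS purple is rgb(128, 0, 128).
22%: (128 − 28.16 = 99.84→100, 0→0, 128 − 28.16 = 99.84→100) → #640064
23%: (128 − 29.44 = 98.56→99, 0→0, 128 − 29.44 = 98.56→99) → #630063

#640064, #630063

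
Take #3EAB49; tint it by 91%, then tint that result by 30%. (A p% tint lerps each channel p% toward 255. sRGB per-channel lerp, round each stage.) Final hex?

#3EAB49 is rgb(62, 171, 73).
A 91% tint moves each channel 91% toward 255:
  R: 62 + 175.63 = 237.63 → 238
  G: 171 + 76.44 = 247.44 → 247
  B: 73 + 0.91×(255−73) = 73 + 165.62 = 238.62 → 239
After the tint: rgb(238, 247, 239) = #EEF7EF.
Lerp each channel 30% toward 255:
  R: 238 + 5.1 = 243.1 → 243
  G: 247 + 2.4 = 249.4 → 249
  B: 239 + 0.3×(255−239) = 239 + 4.8 = 243.8 → 244
rgb(243, 249, 244) = #F3F9F4.

#F3F9F4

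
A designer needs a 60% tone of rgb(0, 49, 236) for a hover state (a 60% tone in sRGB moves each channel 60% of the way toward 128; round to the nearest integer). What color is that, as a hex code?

Lerp each channel 60% toward 128:
  R: 0 + 0.6×(128−0) = 0 + 76.8 = 76.8 → 77
  G: 49 + 0.6×(128−49) = 49 + 47.4 = 96.4 → 96
  B: 236 + 0.6×(128−236) = 236 − 64.8 = 171.2 → 171
rgb(77, 96, 171) = #4D60AB.

#4D60AB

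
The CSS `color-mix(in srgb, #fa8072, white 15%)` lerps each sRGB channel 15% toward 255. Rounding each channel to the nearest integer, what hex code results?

#fb9387

#fa8072 is rgb(250, 128, 114).
Per channel, c → c + 0.15(255 − c):
  R: 250 + 0.75 = 250.75 → 251
  G: 128 + 19.05 = 147.05 → 147
  B: 114 + 0.15×(255−114) = 114 + 21.15 = 135.15 → 135
rgb(251, 147, 135) = #fb9387.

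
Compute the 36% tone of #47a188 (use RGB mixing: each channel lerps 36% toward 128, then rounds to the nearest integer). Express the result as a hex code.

#5c9585

#47a188 is rgb(71, 161, 136).
Lerp each channel 36% toward 128:
  R: 71 + 20.52 = 91.52 → 92
  G: 161 − 11.88 = 149.12 → 149
  B: 136 + 0.36×(128−136) = 136 − 2.88 = 133.12 → 133
rgb(92, 149, 133) = #5c9585.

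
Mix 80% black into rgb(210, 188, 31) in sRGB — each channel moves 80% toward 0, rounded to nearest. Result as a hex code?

An 80% shade moves each channel 80% toward 0:
  R: 210 + 0.8×(0−210) = 210 − 168 = 42 → 42
  G: 188 + 0.8×(0−188) = 188 − 150.4 = 37.6 → 38
  B: 31 − 24.8 = 6.2 → 6
rgb(42, 38, 6) = #2A2606.

#2A2606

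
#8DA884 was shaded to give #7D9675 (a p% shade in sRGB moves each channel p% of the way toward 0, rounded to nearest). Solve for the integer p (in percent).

#8DA884 is rgb(141, 168, 132); #7D9675 is rgb(125, 150, 117).
On the G channel (widest range): 150 ≈ 168 + (p/100)(0 − 168), so p ≈ 100×(150 − 168)/(0 − 168) = -1800/-168 = 10.71.
p = 11 reproduces all three channels after rounding.

11%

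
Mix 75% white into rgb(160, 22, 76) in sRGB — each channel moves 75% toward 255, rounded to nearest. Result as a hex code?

#E7C5D2

Per channel, c → c + 0.75(255 − c):
  R: 160 + 0.75×(255−160) = 160 + 71.25 = 231.25 → 231
  G: 22 + 174.75 = 196.75 → 197
  B: 76 + 0.75×(255−76) = 76 + 134.25 = 210.25 → 210
rgb(231, 197, 210) = #E7C5D2.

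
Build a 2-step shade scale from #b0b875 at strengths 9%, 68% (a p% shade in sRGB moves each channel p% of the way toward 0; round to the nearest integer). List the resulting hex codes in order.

#a0a76a, #383b25

#b0b875 is rgb(176, 184, 117).
9%: (176 − 15.84 = 160.16→160, 184 − 16.56 = 167.44→167, 117 − 10.53 = 106.47→106) → #a0a76a
68%: (176 − 119.68 = 56.32→56, 184 − 125.12 = 58.88→59, 117 − 79.56 = 37.44→37) → #383b25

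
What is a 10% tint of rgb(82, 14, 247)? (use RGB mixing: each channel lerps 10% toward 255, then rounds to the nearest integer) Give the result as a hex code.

#6326f8

Lerp each channel 10% toward 255:
  R: 82 + 0.1×(255−82) = 82 + 17.3 = 99.3 → 99
  G: 14 + 0.1×(255−14) = 14 + 24.1 = 38.1 → 38
  B: 247 + 0.8 = 247.8 → 248
rgb(99, 38, 248) = #6326f8.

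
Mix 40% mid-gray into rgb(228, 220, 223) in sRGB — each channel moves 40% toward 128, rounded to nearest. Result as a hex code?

#BCB7B9

Lerp each channel 40% toward 128:
  R: 228 − 40 = 188 → 188
  G: 220 − 36.8 = 183.2 → 183
  B: 223 + 0.4×(128−223) = 223 − 38 = 185 → 185
rgb(188, 183, 185) = #BCB7B9.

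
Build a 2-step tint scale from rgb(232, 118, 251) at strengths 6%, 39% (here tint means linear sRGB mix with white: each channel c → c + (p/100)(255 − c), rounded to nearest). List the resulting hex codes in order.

#e97efb, #f1abfd

6%: (232 + 1.38 = 233.38→233, 118 + 8.22 = 126.22→126, 251→251) → #e97efb
39%: (232 + 8.97 = 240.97→241, 118 + 53.43 = 171.43→171, 251 + 1.56 = 252.56→253) → #f1abfd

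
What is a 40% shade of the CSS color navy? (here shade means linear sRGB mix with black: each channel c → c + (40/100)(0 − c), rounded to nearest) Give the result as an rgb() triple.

CSS navy is rgb(0, 0, 128).
A 40% shade moves each channel 40% toward 0:
  R: 0 + 0 = 0 → 0
  G: 0 + 0.4×(0−0) = 0 + 0 = 0 → 0
  B: 128 + 0.4×(0−128) = 128 − 51.2 = 76.8 → 77

rgb(0, 0, 77)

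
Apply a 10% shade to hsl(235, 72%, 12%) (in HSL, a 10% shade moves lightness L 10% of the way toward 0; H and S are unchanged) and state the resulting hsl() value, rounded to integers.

L moves 10% from 12 toward 0: 12 − 1.2 = 10.8 → 11.
H and S are unchanged.

hsl(235, 72%, 11%)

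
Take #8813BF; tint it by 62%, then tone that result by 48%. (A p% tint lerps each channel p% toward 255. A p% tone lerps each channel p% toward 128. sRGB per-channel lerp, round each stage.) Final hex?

#8813BF is rgb(136, 19, 191).
Lerp each channel 62% toward 255:
  R: 136 + 0.62×(255−136) = 136 + 73.78 = 209.78 → 210
  G: 19 + 146.32 = 165.32 → 165
  B: 191 + 39.68 = 230.68 → 231
After the tint: rgb(210, 165, 231) = #D2A5E7.
A 48% tone moves each channel 48% toward 128:
  R: 210 − 39.36 = 170.64 → 171
  G: 165 − 17.76 = 147.24 → 147
  B: 231 + 0.48×(128−231) = 231 − 49.44 = 181.56 → 182
rgb(171, 147, 182) = #AB93B6.

#AB93B6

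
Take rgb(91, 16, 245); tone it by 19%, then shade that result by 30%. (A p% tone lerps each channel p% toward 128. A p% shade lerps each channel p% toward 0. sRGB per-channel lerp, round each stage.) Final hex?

A 19% tone moves each channel 19% toward 128:
  R: 91 + 0.19×(128−91) = 91 + 7.03 = 98.03 → 98
  G: 16 + 0.19×(128−16) = 16 + 21.28 = 37.28 → 37
  B: 245 − 22.23 = 222.77 → 223
After the tone: rgb(98, 37, 223) = #6225DF.
A 30% shade moves each channel 30% toward 0:
  R: 98 − 29.4 = 68.6 → 69
  G: 37 + 0.3×(0−37) = 37 − 11.1 = 25.9 → 26
  B: 223 + 0.3×(0−223) = 223 − 66.9 = 156.1 → 156
rgb(69, 26, 156) = #451A9C.

#451A9C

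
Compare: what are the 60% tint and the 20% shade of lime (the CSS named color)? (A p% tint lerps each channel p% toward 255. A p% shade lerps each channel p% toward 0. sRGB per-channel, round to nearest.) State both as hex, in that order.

#99ff99, #00cc00

CSS lime is rgb(0, 255, 0).
60% tint:
  R: 0 + 0.6×(255−0) = 0 + 153 = 153 → 153
  G: 255 + 0 = 255 → 255
  B: 0 + 0.6×(255−0) = 0 + 153 = 153 → 153
  → #99ff99
20% shade:
  R: 0 + 0.2×(0−0) = 0 + 0 = 0 → 0
  G: 255 + 0.2×(0−255) = 255 − 51 = 204 → 204
  B: 0 + 0.2×(0−0) = 0 + 0 = 0 → 0
  → #00cc00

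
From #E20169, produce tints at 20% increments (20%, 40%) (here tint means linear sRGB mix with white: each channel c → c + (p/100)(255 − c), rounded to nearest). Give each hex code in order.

#E20169 is rgb(226, 1, 105).
20%: (226 + 5.8 = 231.8→232, 1 + 50.8 = 51.8→52, 105 + 30 = 135→135) → #E83487
40%: (226 + 11.6 = 237.6→238, 1 + 101.6 = 102.6→103, 105 + 60 = 165→165) → #EE67A5

#E83487, #EE67A5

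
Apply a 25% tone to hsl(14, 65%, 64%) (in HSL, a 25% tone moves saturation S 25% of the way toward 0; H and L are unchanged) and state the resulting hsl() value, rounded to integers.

S moves 25% from 65 toward 0: 65 − 16.25 = 48.75 → 49.
H and L are unchanged.

hsl(14, 49%, 64%)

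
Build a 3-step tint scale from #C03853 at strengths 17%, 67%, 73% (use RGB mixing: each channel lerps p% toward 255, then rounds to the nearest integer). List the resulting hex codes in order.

#CB5A70, #EABDC6, #EEC9D1

#C03853 is rgb(192, 56, 83).
17%: (192 + 10.71 = 202.71→203, 56 + 33.83 = 89.83→90, 83 + 29.24 = 112.24→112) → #CB5A70
67%: (192 + 42.21 = 234.21→234, 56 + 133.33 = 189.33→189, 83 + 115.24 = 198.24→198) → #EABDC6
73%: (192 + 45.99 = 237.99→238, 56 + 145.27 = 201.27→201, 83 + 125.56 = 208.56→209) → #EEC9D1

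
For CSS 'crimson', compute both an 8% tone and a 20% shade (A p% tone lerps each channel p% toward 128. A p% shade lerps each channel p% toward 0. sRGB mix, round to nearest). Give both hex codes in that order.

#D51D41, #B01030

CSS crimson is rgb(220, 20, 60).
8% tone:
  R: 220 − 7.36 = 212.64 → 213
  G: 20 + 8.64 = 28.64 → 29
  B: 60 + 5.44 = 65.44 → 65
  → #D51D41
20% shade:
  R: 220 + 0.2×(0−220) = 220 − 44 = 176 → 176
  G: 20 − 4 = 16 → 16
  B: 60 + 0.2×(0−60) = 60 − 12 = 48 → 48
  → #B01030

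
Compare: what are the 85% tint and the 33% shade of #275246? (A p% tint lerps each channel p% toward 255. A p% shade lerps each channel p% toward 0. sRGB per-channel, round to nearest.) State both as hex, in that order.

#275246 is rgb(39, 82, 70).
85% tint:
  R: 39 + 183.6 = 222.6 → 223
  G: 82 + 0.85×(255−82) = 82 + 147.05 = 229.05 → 229
  B: 70 + 0.85×(255−70) = 70 + 157.25 = 227.25 → 227
  → #dfe5e3
33% shade:
  R: 39 + 0.33×(0−39) = 39 − 12.87 = 26.13 → 26
  G: 82 + 0.33×(0−82) = 82 − 27.06 = 54.94 → 55
  B: 70 − 23.1 = 46.9 → 47
  → #1a372f

#dfe5e3, #1a372f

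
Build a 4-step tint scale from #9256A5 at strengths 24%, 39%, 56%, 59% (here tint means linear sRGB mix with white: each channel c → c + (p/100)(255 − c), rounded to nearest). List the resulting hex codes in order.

#9256A5 is rgb(146, 86, 165).
24%: (146 + 26.16 = 172.16→172, 86 + 40.56 = 126.56→127, 165 + 21.6 = 186.6→187) → #AC7FBB
39%: (146 + 42.51 = 188.51→189, 86 + 65.91 = 151.91→152, 165 + 35.1 = 200.1→200) → #BD98C8
56%: (146 + 61.04 = 207.04→207, 86 + 94.64 = 180.64→181, 165 + 50.4 = 215.4→215) → #CFB5D7
59%: (146 + 64.31 = 210.31→210, 86 + 99.71 = 185.71→186, 165 + 53.1 = 218.1→218) → #D2BADA

#AC7FBB, #BD98C8, #CFB5D7, #D2BADA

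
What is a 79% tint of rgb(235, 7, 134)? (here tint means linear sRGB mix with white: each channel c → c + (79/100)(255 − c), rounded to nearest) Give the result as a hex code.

#FBCBE6

Per channel, c → c + 0.79(255 − c):
  R: 235 + 15.8 = 250.8 → 251
  G: 7 + 0.79×(255−7) = 7 + 195.92 = 202.92 → 203
  B: 134 + 0.79×(255−134) = 134 + 95.59 = 229.59 → 230
rgb(251, 203, 230) = #FBCBE6.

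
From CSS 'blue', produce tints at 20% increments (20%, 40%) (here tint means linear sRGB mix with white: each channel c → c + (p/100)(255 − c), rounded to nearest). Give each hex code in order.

CSS blue is rgb(0, 0, 255).
20%: (0 + 51 = 51→51, 0 + 51 = 51→51, 255→255) → #3333FF
40%: (0 + 102 = 102→102, 0 + 102 = 102→102, 255→255) → #6666FF

#3333FF, #6666FF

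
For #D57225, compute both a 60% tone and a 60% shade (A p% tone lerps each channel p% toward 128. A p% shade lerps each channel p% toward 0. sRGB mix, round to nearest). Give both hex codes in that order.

#D57225 is rgb(213, 114, 37).
60% tone:
  R: 213 + 0.6×(128−213) = 213 − 51 = 162 → 162
  G: 114 + 8.4 = 122.4 → 122
  B: 37 + 54.6 = 91.6 → 92
  → #A27A5C
60% shade:
  R: 213 − 127.8 = 85.2 → 85
  G: 114 − 68.4 = 45.6 → 46
  B: 37 + 0.6×(0−37) = 37 − 22.2 = 14.8 → 15
  → #552E0F

#A27A5C, #552E0F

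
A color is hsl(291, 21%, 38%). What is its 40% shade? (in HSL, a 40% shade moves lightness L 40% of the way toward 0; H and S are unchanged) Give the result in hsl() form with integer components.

L moves 40% from 38 toward 0: 38 − 15.2 = 22.8 → 23.
H and S are unchanged.

hsl(291, 21%, 23%)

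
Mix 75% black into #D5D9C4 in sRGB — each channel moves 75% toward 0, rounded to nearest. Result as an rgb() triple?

#D5D9C4 is rgb(213, 217, 196).
Per channel, c → c + 0.75(0 − c):
  R: 213 − 159.75 = 53.25 → 53
  G: 217 + 0.75×(0−217) = 217 − 162.75 = 54.25 → 54
  B: 196 + 0.75×(0−196) = 196 − 147 = 49 → 49

rgb(53, 54, 49)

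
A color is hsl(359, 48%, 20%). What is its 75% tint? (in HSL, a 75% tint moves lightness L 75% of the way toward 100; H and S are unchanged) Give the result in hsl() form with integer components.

L moves 75% from 20 toward 100: 20 + 60 = 80 → 80.
H and S are unchanged.

hsl(359, 48%, 80%)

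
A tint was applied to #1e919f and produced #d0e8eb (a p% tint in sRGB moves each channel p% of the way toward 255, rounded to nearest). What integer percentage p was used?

79%

#1e919f is rgb(30, 145, 159); #d0e8eb is rgb(208, 232, 235).
On the R channel (widest range): 208 ≈ 30 + (p/100)(255 − 30), so p ≈ 100×(208 − 30)/(255 − 30) = 17800/225 = 79.11.
p = 79 reproduces all three channels after rounding.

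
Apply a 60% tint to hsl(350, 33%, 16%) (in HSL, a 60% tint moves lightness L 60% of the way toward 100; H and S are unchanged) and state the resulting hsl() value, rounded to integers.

hsl(350, 33%, 66%)

L moves 60% from 16 toward 100: 16 + 50.4 = 66.4 → 66.
H and S are unchanged.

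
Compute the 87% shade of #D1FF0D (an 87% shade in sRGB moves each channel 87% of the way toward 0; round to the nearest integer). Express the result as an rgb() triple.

rgb(27, 33, 2)

#D1FF0D is rgb(209, 255, 13).
Per channel, c → c + 0.87(0 − c):
  R: 209 + 0.87×(0−209) = 209 − 181.83 = 27.17 → 27
  G: 255 − 221.85 = 33.15 → 33
  B: 13 − 11.31 = 1.69 → 2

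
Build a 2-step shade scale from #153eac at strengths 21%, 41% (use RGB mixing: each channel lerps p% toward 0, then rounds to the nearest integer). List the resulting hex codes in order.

#113188, #0c2565

#153eac is rgb(21, 62, 172).
21%: (21 − 4.41 = 16.59→17, 62 − 13.02 = 48.98→49, 172 − 36.12 = 135.88→136) → #113188
41%: (21 − 8.61 = 12.39→12, 62 − 25.42 = 36.58→37, 172 − 70.52 = 101.48→101) → #0c2565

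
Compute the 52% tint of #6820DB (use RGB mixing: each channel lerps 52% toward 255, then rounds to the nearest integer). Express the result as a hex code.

#B794EE

#6820DB is rgb(104, 32, 219).
A 52% tint moves each channel 52% toward 255:
  R: 104 + 0.52×(255−104) = 104 + 78.52 = 182.52 → 183
  G: 32 + 115.96 = 147.96 → 148
  B: 219 + 0.52×(255−219) = 219 + 18.72 = 237.72 → 238
rgb(183, 148, 238) = #B794EE.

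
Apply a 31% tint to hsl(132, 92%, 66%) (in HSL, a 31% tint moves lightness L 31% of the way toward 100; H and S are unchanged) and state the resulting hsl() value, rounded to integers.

L moves 31% from 66 toward 100: 66 + 10.54 = 76.54 → 77.
H and S are unchanged.

hsl(132, 92%, 77%)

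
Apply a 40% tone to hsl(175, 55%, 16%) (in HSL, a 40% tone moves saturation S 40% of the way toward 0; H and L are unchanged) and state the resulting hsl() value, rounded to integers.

S moves 40% from 55 toward 0: 55 − 22 = 33 → 33.
H and L are unchanged.

hsl(175, 33%, 16%)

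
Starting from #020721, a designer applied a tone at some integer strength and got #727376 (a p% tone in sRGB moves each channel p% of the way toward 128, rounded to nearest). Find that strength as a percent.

#020721 is rgb(2, 7, 33); #727376 is rgb(114, 115, 118).
On the R channel (widest range): 114 ≈ 2 + (p/100)(128 − 2), so p ≈ 100×(114 − 2)/(128 − 2) = 11200/126 = 88.89.
p = 89 reproduces all three channels after rounding.

89%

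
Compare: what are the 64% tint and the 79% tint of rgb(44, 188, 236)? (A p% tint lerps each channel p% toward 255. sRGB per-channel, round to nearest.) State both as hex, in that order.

64% tint:
  R: 44 + 0.64×(255−44) = 44 + 135.04 = 179.04 → 179
  G: 188 + 0.64×(255−188) = 188 + 42.88 = 230.88 → 231
  B: 236 + 0.64×(255−236) = 236 + 12.16 = 248.16 → 248
  → #B3E7F8
79% tint:
  R: 44 + 0.79×(255−44) = 44 + 166.69 = 210.69 → 211
  G: 188 + 52.93 = 240.93 → 241
  B: 236 + 0.79×(255−236) = 236 + 15.01 = 251.01 → 251
  → #D3F1FB

#B3E7F8, #D3F1FB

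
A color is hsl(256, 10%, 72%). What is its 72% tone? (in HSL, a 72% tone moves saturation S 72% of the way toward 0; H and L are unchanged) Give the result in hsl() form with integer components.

S moves 72% from 10 toward 0: 10 − 7.2 = 2.8 → 3.
H and L are unchanged.

hsl(256, 3%, 72%)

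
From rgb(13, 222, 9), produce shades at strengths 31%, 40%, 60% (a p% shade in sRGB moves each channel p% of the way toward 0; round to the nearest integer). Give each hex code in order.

#099906, #088505, #055904

31%: (13 − 4.03 = 8.97→9, 222 − 68.82 = 153.18→153, 9 − 2.79 = 6.21→6) → #099906
40%: (13 − 5.2 = 7.8→8, 222 − 88.8 = 133.2→133, 9 − 3.6 = 5.4→5) → #088505
60%: (13 − 7.8 = 5.2→5, 222 − 133.2 = 88.8→89, 9 − 5.4 = 3.6→4) → #055904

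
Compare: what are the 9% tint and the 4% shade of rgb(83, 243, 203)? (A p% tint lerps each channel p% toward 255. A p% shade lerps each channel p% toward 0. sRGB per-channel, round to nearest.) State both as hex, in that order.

#62f4d0, #50e9c3

9% tint:
  R: 83 + 0.09×(255−83) = 83 + 15.48 = 98.48 → 98
  G: 243 + 1.08 = 244.08 → 244
  B: 203 + 0.09×(255−203) = 203 + 4.68 = 207.68 → 208
  → #62f4d0
4% shade:
  R: 83 − 3.32 = 79.68 → 80
  G: 243 + 0.04×(0−243) = 243 − 9.72 = 233.28 → 233
  B: 203 + 0.04×(0−203) = 203 − 8.12 = 194.88 → 195
  → #50e9c3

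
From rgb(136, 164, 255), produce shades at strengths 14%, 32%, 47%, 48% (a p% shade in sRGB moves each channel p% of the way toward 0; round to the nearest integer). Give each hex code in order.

14%: (136 − 19.04 = 116.96→117, 164 − 22.96 = 141.04→141, 255 − 35.7 = 219.3→219) → #758ddb
32%: (136 − 43.52 = 92.48→92, 164 − 52.48 = 111.52→112, 255 − 81.6 = 173.4→173) → #5c70ad
47%: (136 − 63.92 = 72.08→72, 164 − 77.08 = 86.92→87, 255 − 119.85 = 135.15→135) → #485787
48%: (136 − 65.28 = 70.72→71, 164 − 78.72 = 85.28→85, 255 − 122.4 = 132.6→133) → #475585

#758ddb, #5c70ad, #485787, #475585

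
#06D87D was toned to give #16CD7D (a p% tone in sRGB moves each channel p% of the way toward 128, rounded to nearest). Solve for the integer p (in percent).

13%

#06D87D is rgb(6, 216, 125); #16CD7D is rgb(22, 205, 125).
On the R channel (widest range): 22 ≈ 6 + (p/100)(128 − 6), so p ≈ 100×(22 − 6)/(128 − 6) = 1600/122 = 13.11.
p = 13 reproduces all three channels after rounding.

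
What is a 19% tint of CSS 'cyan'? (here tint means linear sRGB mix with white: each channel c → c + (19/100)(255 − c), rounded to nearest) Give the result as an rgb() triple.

CSS cyan is rgb(0, 255, 255).
A 19% tint moves each channel 19% toward 255:
  R: 0 + 48.45 = 48.45 → 48
  G: 255 + 0 = 255 → 255
  B: 255 + 0.19×(255−255) = 255 + 0 = 255 → 255

rgb(48, 255, 255)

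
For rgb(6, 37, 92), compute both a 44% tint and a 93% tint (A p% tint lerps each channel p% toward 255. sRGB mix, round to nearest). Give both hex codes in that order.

44% tint:
  R: 6 + 0.44×(255−6) = 6 + 109.56 = 115.56 → 116
  G: 37 + 0.44×(255−37) = 37 + 95.92 = 132.92 → 133
  B: 92 + 71.72 = 163.72 → 164
  → #7485A4
93% tint:
  R: 6 + 231.57 = 237.57 → 238
  G: 37 + 0.93×(255−37) = 37 + 202.74 = 239.74 → 240
  B: 92 + 0.93×(255−92) = 92 + 151.59 = 243.59 → 244
  → #EEF0F4

#7485A4, #EEF0F4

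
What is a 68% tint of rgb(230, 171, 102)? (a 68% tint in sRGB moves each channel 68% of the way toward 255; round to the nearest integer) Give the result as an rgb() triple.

Per channel, c → c + 0.68(255 − c):
  R: 230 + 0.68×(255−230) = 230 + 17 = 247 → 247
  G: 171 + 57.12 = 228.12 → 228
  B: 102 + 0.68×(255−102) = 102 + 104.04 = 206.04 → 206

rgb(247, 228, 206)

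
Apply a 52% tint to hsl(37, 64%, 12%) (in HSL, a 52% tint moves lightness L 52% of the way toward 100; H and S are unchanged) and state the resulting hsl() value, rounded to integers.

L moves 52% from 12 toward 100: 12 + 45.76 = 57.76 → 58.
H and S are unchanged.

hsl(37, 64%, 58%)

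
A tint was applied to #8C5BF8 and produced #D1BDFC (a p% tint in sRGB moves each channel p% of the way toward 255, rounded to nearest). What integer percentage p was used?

#8C5BF8 is rgb(140, 91, 248); #D1BDFC is rgb(209, 189, 252).
On the G channel (widest range): 189 ≈ 91 + (p/100)(255 − 91), so p ≈ 100×(189 − 91)/(255 − 91) = 9800/164 = 59.76.
p = 60 reproduces all three channels after rounding.

60%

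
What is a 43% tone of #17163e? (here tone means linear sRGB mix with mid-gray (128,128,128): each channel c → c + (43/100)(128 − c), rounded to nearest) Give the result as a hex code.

#44445a

#17163e is rgb(23, 22, 62).
A 43% tone moves each channel 43% toward 128:
  R: 23 + 45.15 = 68.15 → 68
  G: 22 + 0.43×(128−22) = 22 + 45.58 = 67.58 → 68
  B: 62 + 28.38 = 90.38 → 90
rgb(68, 68, 90) = #44445a.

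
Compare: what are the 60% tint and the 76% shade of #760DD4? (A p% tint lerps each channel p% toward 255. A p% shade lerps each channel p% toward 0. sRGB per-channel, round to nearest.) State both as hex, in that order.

#C89EEE, #1C0333

#760DD4 is rgb(118, 13, 212).
60% tint:
  R: 118 + 0.6×(255−118) = 118 + 82.2 = 200.2 → 200
  G: 13 + 145.2 = 158.2 → 158
  B: 212 + 0.6×(255−212) = 212 + 25.8 = 237.8 → 238
  → #C89EEE
76% shade:
  R: 118 + 0.76×(0−118) = 118 − 89.68 = 28.32 → 28
  G: 13 + 0.76×(0−13) = 13 − 9.88 = 3.12 → 3
  B: 212 − 161.12 = 50.88 → 51
  → #1C0333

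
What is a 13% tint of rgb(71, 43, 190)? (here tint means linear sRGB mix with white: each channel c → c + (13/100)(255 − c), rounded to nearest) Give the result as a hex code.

#5f47c6

Lerp each channel 13% toward 255:
  R: 71 + 23.92 = 94.92 → 95
  G: 43 + 27.56 = 70.56 → 71
  B: 190 + 0.13×(255−190) = 190 + 8.45 = 198.45 → 198
rgb(95, 71, 198) = #5f47c6.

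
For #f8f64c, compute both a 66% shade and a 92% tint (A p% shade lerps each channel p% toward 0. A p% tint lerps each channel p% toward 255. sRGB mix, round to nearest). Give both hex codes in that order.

#f8f64c is rgb(248, 246, 76).
66% shade:
  R: 248 − 163.68 = 84.32 → 84
  G: 246 + 0.66×(0−246) = 246 − 162.36 = 83.64 → 84
  B: 76 + 0.66×(0−76) = 76 − 50.16 = 25.84 → 26
  → #54541a
92% tint:
  R: 248 + 0.92×(255−248) = 248 + 6.44 = 254.44 → 254
  G: 246 + 0.92×(255−246) = 246 + 8.28 = 254.28 → 254
  B: 76 + 0.92×(255−76) = 76 + 164.68 = 240.68 → 241
  → #fefef1

#54541a, #fefef1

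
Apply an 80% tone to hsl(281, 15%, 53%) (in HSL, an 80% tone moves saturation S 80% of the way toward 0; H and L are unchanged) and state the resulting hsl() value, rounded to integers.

hsl(281, 3%, 53%)

S moves 80% from 15 toward 0: 15 − 12 = 3 → 3.
H and L are unchanged.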